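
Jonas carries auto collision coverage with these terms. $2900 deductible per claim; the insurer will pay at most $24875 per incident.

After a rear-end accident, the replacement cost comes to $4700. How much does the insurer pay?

After the deductible, $4700 − $2900 = $1800 remains.
$1800 is within the $24875 limit, so the insurer pays $1800.

$1800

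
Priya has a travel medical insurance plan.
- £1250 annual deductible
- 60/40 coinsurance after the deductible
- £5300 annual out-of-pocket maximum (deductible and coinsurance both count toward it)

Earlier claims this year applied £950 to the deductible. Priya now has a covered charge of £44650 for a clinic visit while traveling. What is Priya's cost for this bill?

£4350

£950 of the £1250 deductible is already met, leaving £300.
After the £300 deductible portion, £44650 − £300 = £44350 is subject to coinsurance.
Coinsurance: £44350 × 40% = £17740.
Traveler responsibility before any cap: £300 + £17740 = £18040.
Year-to-date out-of-pocket would reach £950 + £18040 = £18990, above the £5300 maximum, so the traveler pays only £5300 − £950 = £4350.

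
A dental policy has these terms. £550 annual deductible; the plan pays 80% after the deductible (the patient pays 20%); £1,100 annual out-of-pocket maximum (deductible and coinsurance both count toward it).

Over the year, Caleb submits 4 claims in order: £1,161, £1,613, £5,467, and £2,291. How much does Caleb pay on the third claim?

Bill 1, £1,161: £550 to deductible, leaving £611; patient's 20% is £122.20. Patient pays £672.20; OOP now £672.20.
Bill 2, £1,613: 20% coinsurance on £1,613 = £322.60. Patient pays £322.60; OOP now £994.80.
Bill 3, £5,467: deductible already satisfied, so patient's share is 20% × £5,467 = £1,093.40. Adding that to £994.80 gives £2,088.20, past the £1,100 cap; patient pays only £1,100 − £994.80 = £105.20.

£105.20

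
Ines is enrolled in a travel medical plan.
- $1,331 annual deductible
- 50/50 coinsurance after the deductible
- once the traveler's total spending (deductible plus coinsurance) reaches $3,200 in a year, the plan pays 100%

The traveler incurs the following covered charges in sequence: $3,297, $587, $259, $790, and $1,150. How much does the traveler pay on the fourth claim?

$395

Claim 1 — $3,297: $1,331 finishes the deductible; $1,966 goes to coinsurance; 50% of $1,966 = $983. Traveler pays $2,314; OOP now $2,314.
Claim 2 — $587: 50% coinsurance on $587 = $293.50. Traveler owes $293.50 (running OOP $2,607.50).
Claim 3 — $259: 50% coinsurance on $259 = $129.50. Cost to traveler: $129.50. OOP to date $2,737.
Claim 4 — $790: 50% coinsurance on $790 = $395. Cost to traveler: $395. OOP to date $3,132.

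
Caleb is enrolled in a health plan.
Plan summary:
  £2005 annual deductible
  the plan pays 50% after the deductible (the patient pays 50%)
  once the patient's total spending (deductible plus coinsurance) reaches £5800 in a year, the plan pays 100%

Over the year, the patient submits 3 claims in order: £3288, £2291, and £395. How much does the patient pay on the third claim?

£197.50

Bill 1, £3288: £2005 to deductible, leaving £1283; 50% of £1283 = £641.50. Patient pays £2646.50; OOP now £2646.50.
Bill 2, £2291: deductible met; 50% of £2291 = £1145.50. Patient owes £1145.50 (running OOP £3792).
Bill 3, £395: deductible already satisfied, so patient's share is 50% × £395 = £197.50. Patient pays £197.50; OOP now £3989.50.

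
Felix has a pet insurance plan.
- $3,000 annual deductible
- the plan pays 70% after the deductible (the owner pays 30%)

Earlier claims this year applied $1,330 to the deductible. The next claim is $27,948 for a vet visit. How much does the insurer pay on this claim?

$18,394.60

Deductible still to meet: $3,000 − $1,330 = $1,670.
That leaves $27,948 − $1,670 = $26,278 for coinsurance.
Owner's 30% share of $26,278 is $7,883.40.
That puts the owner's cost at $1,670 + $7,883.40 = $9,553.40.
The plan picks up $27,948 − $9,553.40 = $18,394.60.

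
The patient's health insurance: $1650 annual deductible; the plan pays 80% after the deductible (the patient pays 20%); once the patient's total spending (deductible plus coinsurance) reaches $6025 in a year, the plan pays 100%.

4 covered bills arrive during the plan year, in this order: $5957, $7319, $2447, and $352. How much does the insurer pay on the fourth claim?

$281.60

Claim 1 — $5957: $1650 to deductible, leaving $4307; 20% of $4307 = $861.40. Patient owes $2511.40 (running OOP $2511.40). Plan pays $5957 − $2511.40 = $3445.60.
Claim 2 — $7319: deductible met; 20% of $7319 = $1463.80. Cost to patient: $1463.80. OOP to date $3975.20. Plan pays $7319 − $1463.80 = $5855.20.
Claim 3 — $2447: deductible already satisfied, so patient's share is 20% × $2447 = $489.40. Patient owes $489.40 (running OOP $4464.60). Insurer: $2447 − $489.40 = $1957.60.
Claim 4 — $352: 20% coinsurance on $352 = $70.40. Patient owes $70.40 (running OOP $4535). Plan pays $352 − $70.40 = $281.60.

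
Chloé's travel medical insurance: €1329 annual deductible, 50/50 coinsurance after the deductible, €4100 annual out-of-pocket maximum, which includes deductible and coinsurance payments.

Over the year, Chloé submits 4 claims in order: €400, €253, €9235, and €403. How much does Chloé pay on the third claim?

Bill 1, €400: fully absorbed by the deductible. Cost to traveler: €400. OOP to date €400.
Bill 2, €253: entire amount goes to the deductible. Cost to traveler: €253. OOP to date €653.
Bill 3, €9235: €676 to deductible, leaving €8559; traveler's 50% is €4279.50. Claim cost before the cap: €676 + €4279.50 = €4955.50. That would push OOP to €5608.50, over the €4100 cap, so traveler pays €4100 − €653 = €3447.

€3447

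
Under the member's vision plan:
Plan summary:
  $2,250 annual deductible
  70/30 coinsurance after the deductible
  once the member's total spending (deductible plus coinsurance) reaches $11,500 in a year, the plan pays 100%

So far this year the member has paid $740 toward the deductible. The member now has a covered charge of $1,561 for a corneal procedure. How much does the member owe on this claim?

Remaining deductible: $2,250 − $740 = $1,510.
The remaining $51 (= $1,561 − $1,510) moves to coinsurance.
30% of $51 = $15.30 falls to the member.
Member responsibility before any cap: $1,510 + $15.30 = $1,525.30.
Cumulative spending $740 + $1,525.30 = $2,265.30 stays under the $11,500 maximum.

$1,525.30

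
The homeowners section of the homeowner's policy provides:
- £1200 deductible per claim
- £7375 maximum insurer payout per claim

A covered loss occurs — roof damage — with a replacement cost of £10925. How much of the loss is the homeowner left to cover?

Less the £1200 deductible: £10925 − £1200 = £9725.
£9725 exceeds the £7375 limit, so the insurer pays the limit: £7375.
Homeowner's share is the uncovered remainder: £10925 − £7375 = £3550.

£3550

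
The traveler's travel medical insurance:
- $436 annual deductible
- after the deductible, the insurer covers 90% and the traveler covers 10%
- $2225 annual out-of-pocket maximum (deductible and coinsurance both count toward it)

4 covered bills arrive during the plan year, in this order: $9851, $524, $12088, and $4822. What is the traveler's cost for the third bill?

$795.10

Claim 1 ($9851): $436 to deductible, leaving $9415; coinsurance $9415 × 10% = $941.50. Traveler owes $1377.50 (running OOP $1377.50).
Claim 2 ($524): 10% coinsurance on $524 = $52.40. Cost to traveler: $52.40. OOP to date $1429.90.
Claim 3 ($12088): deductible already satisfied, so traveler's share is 10% × $12088 = $1208.80. OOP would hit $2638.70 > $2225, so the cap limits the traveler to $2225 − $1429.90 = $795.10.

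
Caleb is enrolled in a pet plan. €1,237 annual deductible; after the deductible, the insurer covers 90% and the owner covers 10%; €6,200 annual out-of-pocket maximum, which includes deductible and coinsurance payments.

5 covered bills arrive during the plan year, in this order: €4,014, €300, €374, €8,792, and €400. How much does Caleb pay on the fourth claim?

€879.20

Bill 1, €4,014: deductible takes €1,237, €2,777 remains; 10% of €2,777 = €277.70. Owner pays €1,514.70; OOP now €1,514.70.
Bill 2, €300: deductible already satisfied, so owner's share is 10% × €300 = €30. Owner pays €30; OOP now €1,544.70.
Bill 3, €374: deductible already satisfied, so owner's share is 10% × €374 = €37.40. Owner pays €37.40; OOP now €1,582.10.
Bill 4, €8,792: deductible met; 10% of €8,792 = €879.20. Cost to owner: €879.20. OOP to date €2,461.30.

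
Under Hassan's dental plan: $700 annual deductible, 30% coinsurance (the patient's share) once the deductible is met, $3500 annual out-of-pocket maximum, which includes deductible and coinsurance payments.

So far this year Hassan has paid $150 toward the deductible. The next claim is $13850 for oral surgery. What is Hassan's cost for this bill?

Remaining deductible: $700 − $150 = $550.
That leaves $13850 − $550 = $13300 for coinsurance.
Coinsurance: $13300 × 30% = $3990.
That puts the patient's cost at $550 + $3990 = $4540 before any cap.
Year-to-date out-of-pocket would reach $150 + $4540 = $4690, above the $3500 maximum, so the patient pays only $3500 − $150 = $3350.

$3350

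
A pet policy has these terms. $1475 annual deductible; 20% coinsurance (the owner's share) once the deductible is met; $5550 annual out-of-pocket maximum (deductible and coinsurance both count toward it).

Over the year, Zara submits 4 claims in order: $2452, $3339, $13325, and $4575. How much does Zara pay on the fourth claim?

$546.80

Claim 1 — $2452: $1475 finishes the deductible; $977 goes to coinsurance; 20% of $977 = $195.40. Owner owes $1670.40 (running OOP $1670.40).
Claim 2 — $3339: 20% coinsurance on $3339 = $667.80. Cost to owner: $667.80. OOP to date $2338.20.
Claim 3 — $13325: deductible already satisfied, so owner's share is 20% × $13325 = $2665. Owner pays $2665; OOP now $5003.20.
Claim 4 — $4575: deductible met; 20% of $4575 = $915. OOP would hit $5918.20 > $5550, so the cap limits the owner to $5550 − $5003.20 = $546.80.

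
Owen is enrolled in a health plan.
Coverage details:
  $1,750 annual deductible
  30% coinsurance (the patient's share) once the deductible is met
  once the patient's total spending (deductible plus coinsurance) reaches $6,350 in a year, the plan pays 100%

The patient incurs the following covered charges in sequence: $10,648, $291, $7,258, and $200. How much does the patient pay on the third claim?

#1 ($10,648): $1,750 to deductible, leaving $8,898; 30% of $8,898 = $2,669.40. Patient owes $4,419.40 (running OOP $4,419.40).
#2 ($291): 30% coinsurance on $291 = $87.30. Cost to patient: $87.30. OOP to date $4,506.70.
#3 ($7,258): deductible met; 30% of $7,258 = $2,177.40. OOP would hit $6,684.10 > $6,350, so the cap limits the patient to $6,350 − $4,506.70 = $1,843.30.

$1,843.30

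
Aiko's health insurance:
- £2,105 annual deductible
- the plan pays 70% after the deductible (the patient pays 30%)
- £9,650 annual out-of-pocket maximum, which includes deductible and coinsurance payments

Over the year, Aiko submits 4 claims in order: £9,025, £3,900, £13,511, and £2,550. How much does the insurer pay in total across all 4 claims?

Claim 1 (£9,025): £2,105 to deductible, leaving £6,920; patient's 30% is £2,076. Patient owes £4,181 (running OOP £4,181). Insurer: £9,025 − £4,181 = £4,844.
Claim 2 (£3,900): 30% coinsurance on £3,900 = £1,170. Patient owes £1,170 (running OOP £5,351). Insurer: £3,900 − £1,170 = £2,730.
Claim 3 (£13,511): 30% coinsurance on £13,511 = £4,053.30. Patient pays £4,053.30; OOP now £9,404.30. Insurer: £13,511 − £4,053.30 = £9,457.70.
Claim 4 (£2,550): deductible met; 30% of £2,550 = £765. That would push OOP to £10,169.30, over the £9,650 cap, so patient pays £9,650 − £9,404.30 = £245.70. Insurer: £2,550 − £245.70 = £2,304.30.
Insurer total: £4,844 + £2,730 + £9,457.70 + £2,304.30 = £19,336.

£19,336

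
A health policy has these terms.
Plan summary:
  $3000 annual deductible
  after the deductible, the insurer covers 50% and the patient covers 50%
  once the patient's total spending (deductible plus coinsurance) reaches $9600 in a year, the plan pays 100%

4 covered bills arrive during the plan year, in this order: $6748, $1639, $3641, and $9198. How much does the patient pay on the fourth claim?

Claim 1 — $6748: deductible takes $3000, $3748 remains; 50% of $3748 = $1874. Patient pays $4874; OOP now $4874.
Claim 2 — $1639: 50% coinsurance on $1639 = $819.50. Patient owes $819.50 (running OOP $5693.50).
Claim 3 — $3641: deductible met; 50% of $3641 = $1820.50. Cost to patient: $1820.50. OOP to date $7514.
Claim 4 — $9198: 50% coinsurance on $9198 = $4599. Adding that to $7514 gives $12113, past the $9600 cap; patient pays only $9600 − $7514 = $2086.

$2086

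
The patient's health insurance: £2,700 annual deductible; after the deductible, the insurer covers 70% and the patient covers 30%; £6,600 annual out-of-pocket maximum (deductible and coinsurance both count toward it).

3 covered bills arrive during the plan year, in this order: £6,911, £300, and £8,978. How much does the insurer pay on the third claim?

Claim 1 (£6,911): £2,700 to deductible, leaving £4,211; patient's 30% is £1,263.30. Patient owes £3,963.30 (running OOP £3,963.30). Plan pays £6,911 − £3,963.30 = £2,947.70.
Claim 2 (£300): 30% coinsurance on £300 = £90. Cost to patient: £90. OOP to date £4,053.30. Insurer: £300 − £90 = £210.
Claim 3 (£8,978): deductible already satisfied, so patient's share is 30% × £8,978 = £2,693.40. That would push OOP to £6,746.70, over the £6,600 cap, so patient pays £6,600 − £4,053.30 = £2,546.70. Plan pays £8,978 − £2,546.70 = £6,431.30.

£6,431.30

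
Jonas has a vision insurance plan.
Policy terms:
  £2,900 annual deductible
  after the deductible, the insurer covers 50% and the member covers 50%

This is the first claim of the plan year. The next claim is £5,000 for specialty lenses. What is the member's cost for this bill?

£3,950

Deductible not yet touched, so the first £2,900 of the bill goes to the deductible.
The remaining £2,100 (= £5,000 − £2,900) moves to coinsurance.
Coinsurance: £2,100 × 50% = £1,050.
Member responsibility: £2,900 + £1,050 = £3,950.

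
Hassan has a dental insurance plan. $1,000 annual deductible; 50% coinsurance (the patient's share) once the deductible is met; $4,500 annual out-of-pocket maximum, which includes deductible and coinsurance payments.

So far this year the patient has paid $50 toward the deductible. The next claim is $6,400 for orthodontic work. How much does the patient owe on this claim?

Remaining deductible: $1,000 − $50 = $950.
That leaves $6,400 − $950 = $5,450 for coinsurance.
50% of $5,450 = $2,725 falls to the patient.
So the patient owes $950 + $2,725 = $3,675 before any cap.
Cumulative spending $50 + $3,675 = $3,725 stays under the $4,500 maximum.

$3,675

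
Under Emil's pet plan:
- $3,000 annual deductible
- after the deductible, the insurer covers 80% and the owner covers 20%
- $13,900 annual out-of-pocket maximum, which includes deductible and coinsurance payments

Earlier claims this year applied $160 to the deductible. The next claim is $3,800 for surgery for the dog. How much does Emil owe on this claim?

$3,032

Remaining deductible: $3,000 − $160 = $2,840.
After the $2,840 deductible portion, $3,800 − $2,840 = $960 is subject to coinsurance.
Owner's 20% share of $960 is $192.
Owner responsibility before any cap: $2,840 + $192 = $3,032.
Total out-of-pocket so far would be $160 + $3,032 = $3,192, below the $13,900 cap — no reduction.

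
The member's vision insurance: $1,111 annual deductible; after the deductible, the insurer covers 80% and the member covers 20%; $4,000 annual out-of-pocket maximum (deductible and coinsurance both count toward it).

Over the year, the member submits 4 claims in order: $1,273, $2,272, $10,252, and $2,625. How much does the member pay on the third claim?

$2,050.40

Claim 1 ($1,273): $1,111 finishes the deductible; $162 goes to coinsurance; member's 20% is $32.40. Member owes $1,143.40 (running OOP $1,143.40).
Claim 2 ($2,272): deductible met; 20% of $2,272 = $454.40. Member pays $454.40; OOP now $1,597.80.
Claim 3 ($10,252): deductible already satisfied, so member's share is 20% × $10,252 = $2,050.40. Cost to member: $2,050.40. OOP to date $3,648.20.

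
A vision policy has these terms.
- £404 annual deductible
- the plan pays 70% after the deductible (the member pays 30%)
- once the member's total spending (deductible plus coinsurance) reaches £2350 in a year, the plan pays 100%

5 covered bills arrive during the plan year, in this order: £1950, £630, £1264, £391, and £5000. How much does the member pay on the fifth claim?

#1 (£1950): £404 to deductible, leaving £1546; coinsurance £1546 × 30% = £463.80. Member owes £867.80 (running OOP £867.80).
#2 (£630): 30% coinsurance on £630 = £189. Member pays £189; OOP now £1056.80.
#3 (£1264): deductible met; 30% of £1264 = £379.20. Member pays £379.20; OOP now £1436.
#4 (£391): 30% coinsurance on £391 = £117.30. Member owes £117.30 (running OOP £1553.30).
#5 (£5000): 30% coinsurance on £5000 = £1500. OOP would hit £3053.30 > £2350, so the cap limits the member to £2350 − £1553.30 = £796.70.

£796.70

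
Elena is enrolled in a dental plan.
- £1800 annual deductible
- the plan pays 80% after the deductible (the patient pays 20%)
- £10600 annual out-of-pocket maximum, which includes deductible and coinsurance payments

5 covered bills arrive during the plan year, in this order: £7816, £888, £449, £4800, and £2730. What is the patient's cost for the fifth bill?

£546

Claim 1 — £7816: £1800 to deductible, leaving £6016; 20% of £6016 = £1203.20. Cost to patient: £3003.20. OOP to date £3003.20.
Claim 2 — £888: deductible met; 20% of £888 = £177.60. Cost to patient: £177.60. OOP to date £3180.80.
Claim 3 — £449: deductible already satisfied, so patient's share is 20% × £449 = £89.80. Cost to patient: £89.80. OOP to date £3270.60.
Claim 4 — £4800: deductible already satisfied, so patient's share is 20% × £4800 = £960. Patient owes £960 (running OOP £4230.60).
Claim 5 — £2730: deductible already satisfied, so patient's share is 20% × £2730 = £546. Cost to patient: £546. OOP to date £4776.60.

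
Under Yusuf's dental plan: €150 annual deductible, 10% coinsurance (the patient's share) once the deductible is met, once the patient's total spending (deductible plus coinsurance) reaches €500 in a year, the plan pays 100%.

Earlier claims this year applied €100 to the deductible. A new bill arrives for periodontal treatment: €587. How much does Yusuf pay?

Deductible still to meet: €150 − €100 = €50.
After the €50 deductible portion, €587 − €50 = €537 is subject to coinsurance.
Coinsurance: €537 × 10% = €53.70.
That puts the patient's cost at €50 + €53.70 = €103.70 before any cap.
Total out-of-pocket so far would be €100 + €103.70 = €203.70, below the €500 cap — no reduction.

€103.70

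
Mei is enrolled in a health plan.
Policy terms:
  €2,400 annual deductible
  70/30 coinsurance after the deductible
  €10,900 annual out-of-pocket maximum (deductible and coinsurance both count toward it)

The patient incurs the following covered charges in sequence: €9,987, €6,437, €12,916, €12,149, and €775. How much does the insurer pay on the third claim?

€9,041.20

Claim 1 (€9,987): €2,400 finishes the deductible; €7,587 goes to coinsurance; 30% of €7,587 = €2,276.10. Patient pays €4,676.10; OOP now €4,676.10. Plan pays €9,987 − €4,676.10 = €5,310.90.
Claim 2 (€6,437): deductible already satisfied, so patient's share is 30% × €6,437 = €1,931.10. Cost to patient: €1,931.10. OOP to date €6,607.20. Plan pays €6,437 − €1,931.10 = €4,505.90.
Claim 3 (€12,916): deductible already satisfied, so patient's share is 30% × €12,916 = €3,874.80. Patient pays €3,874.80; OOP now €10,482. Plan pays €12,916 − €3,874.80 = €9,041.20.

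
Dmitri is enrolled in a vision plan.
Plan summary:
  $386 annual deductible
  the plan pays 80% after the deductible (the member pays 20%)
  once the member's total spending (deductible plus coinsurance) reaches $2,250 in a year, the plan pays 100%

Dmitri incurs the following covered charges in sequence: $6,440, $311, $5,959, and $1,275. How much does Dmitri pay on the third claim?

Bill 1, $6,440: deductible takes $386, $6,054 remains; coinsurance $6,054 × 20% = $1,210.80. Cost to member: $1,596.80. OOP to date $1,596.80.
Bill 2, $311: 20% coinsurance on $311 = $62.20. Member owes $62.20 (running OOP $1,659).
Bill 3, $5,959: deductible met; 20% of $5,959 = $1,191.80. OOP would hit $2,850.80 > $2,250, so the cap limits the member to $2,250 − $1,659 = $591.

$591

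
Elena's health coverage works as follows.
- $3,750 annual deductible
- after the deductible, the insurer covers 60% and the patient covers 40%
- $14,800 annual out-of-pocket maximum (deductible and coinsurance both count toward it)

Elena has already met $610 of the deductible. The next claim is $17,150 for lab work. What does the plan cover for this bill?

$610 of the $3,750 deductible is already met, leaving $3,140.
The remaining $14,010 (= $17,150 − $3,140) moves to coinsurance.
Coinsurance: $14,010 × 40% = $5,604.
That puts the patient's cost at $3,140 + $5,604 = $8,744 before any cap.
Total out-of-pocket so far would be $610 + $8,744 = $9,354, below the $14,800 cap — no reduction.
The plan picks up $17,150 − $8,744 = $8,406.

$8,406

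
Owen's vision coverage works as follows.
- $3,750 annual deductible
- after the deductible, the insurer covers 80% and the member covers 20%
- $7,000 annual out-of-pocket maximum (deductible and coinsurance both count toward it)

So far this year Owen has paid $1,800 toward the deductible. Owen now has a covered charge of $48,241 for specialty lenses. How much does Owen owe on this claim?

$5,200

$1,800 of the $3,750 deductible is already met, leaving $1,950.
That leaves $48,241 − $1,950 = $46,291 for coinsurance.
Member's 20% share of $46,291 is $9,258.20.
That puts the member's cost at $1,950 + $9,258.20 = $11,208.20 before any cap.
Adding $11,208.20 to the $1,800 already spent would give $13,008.20, which exceeds the $7,000 cap; the member pays just $7,000 − $1,800 = $5,200.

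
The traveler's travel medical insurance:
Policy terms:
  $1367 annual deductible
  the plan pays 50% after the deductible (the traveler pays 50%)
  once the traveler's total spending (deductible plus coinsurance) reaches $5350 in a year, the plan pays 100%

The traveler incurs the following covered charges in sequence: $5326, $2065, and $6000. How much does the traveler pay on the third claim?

Bill 1, $5326: $1367 to deductible, leaving $3959; traveler's 50% is $1979.50. Cost to traveler: $3346.50. OOP to date $3346.50.
Bill 2, $2065: deductible already satisfied, so traveler's share is 50% × $2065 = $1032.50. Traveler owes $1032.50 (running OOP $4379).
Bill 3, $6000: deductible already satisfied, so traveler's share is 50% × $6000 = $3000. Adding that to $4379 gives $7379, past the $5350 cap; traveler pays only $5350 − $4379 = $971.

$971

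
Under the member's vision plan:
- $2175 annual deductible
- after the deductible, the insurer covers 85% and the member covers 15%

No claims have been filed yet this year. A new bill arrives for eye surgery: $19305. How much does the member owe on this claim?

$4744.50

Nothing has been paid toward the $2175 deductible, so the first $2175 of this charge is applied there.
The remaining $17130 (= $19305 − $2175) moves to coinsurance.
15% of $17130 = $2569.50 falls to the member.
Member responsibility: $2175 + $2569.50 = $4744.50.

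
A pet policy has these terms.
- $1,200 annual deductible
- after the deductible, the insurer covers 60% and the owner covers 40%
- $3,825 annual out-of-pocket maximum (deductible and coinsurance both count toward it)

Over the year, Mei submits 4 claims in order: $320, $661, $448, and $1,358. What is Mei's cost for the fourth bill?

#1 ($320): all of it applies to the deductible. Owner pays $320; OOP now $320.
#2 ($661): all of it applies to the deductible. Cost to owner: $661. OOP to date $981.
#3 ($448): deductible takes $219, $229 remains; owner's 40% is $91.60. Owner owes $310.60 (running OOP $1,291.60).
#4 ($1,358): deductible already satisfied, so owner's share is 40% × $1,358 = $543.20. Owner owes $543.20 (running OOP $1,834.80).

$543.20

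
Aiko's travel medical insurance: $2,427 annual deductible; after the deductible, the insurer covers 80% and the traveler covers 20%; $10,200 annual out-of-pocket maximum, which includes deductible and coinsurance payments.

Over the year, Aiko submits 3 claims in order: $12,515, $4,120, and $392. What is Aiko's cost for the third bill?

Claim 1 — $12,515: $2,427 to deductible, leaving $10,088; coinsurance $10,088 × 20% = $2,017.60. Traveler pays $4,444.60; OOP now $4,444.60.
Claim 2 — $4,120: 20% coinsurance on $4,120 = $824. Traveler owes $824 (running OOP $5,268.60).
Claim 3 — $392: 20% coinsurance on $392 = $78.40. Cost to traveler: $78.40. OOP to date $5,347.

$78.40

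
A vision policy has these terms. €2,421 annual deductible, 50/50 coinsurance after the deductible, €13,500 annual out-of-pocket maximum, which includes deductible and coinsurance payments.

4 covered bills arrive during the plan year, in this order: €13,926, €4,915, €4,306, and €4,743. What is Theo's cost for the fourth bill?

€716

Claim 1 — €13,926: €2,421 to deductible, leaving €11,505; member's 50% is €5,752.50. Member owes €8,173.50 (running OOP €8,173.50).
Claim 2 — €4,915: deductible met; 50% of €4,915 = €2,457.50. Member owes €2,457.50 (running OOP €10,631).
Claim 3 — €4,306: 50% coinsurance on €4,306 = €2,153. Cost to member: €2,153. OOP to date €12,784.
Claim 4 — €4,743: deductible met; 50% of €4,743 = €2,371.50. Adding that to €12,784 gives €15,155.50, past the €13,500 cap; member pays only €13,500 − €12,784 = €716.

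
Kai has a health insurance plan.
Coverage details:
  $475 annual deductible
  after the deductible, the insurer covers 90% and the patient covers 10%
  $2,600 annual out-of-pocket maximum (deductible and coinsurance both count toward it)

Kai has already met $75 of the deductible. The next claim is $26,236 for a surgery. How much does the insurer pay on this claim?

$23,711

Remaining deductible: $475 − $75 = $400.
The remaining $25,836 (= $26,236 − $400) moves to coinsurance.
Coinsurance: $25,836 × 10% = $2,583.60.
Patient responsibility before any cap: $400 + $2,583.60 = $2,983.60.
Adding $2,983.60 to the $75 already spent would give $3,058.60, which exceeds the $2,600 cap; the patient pays just $2,600 − $75 = $2,525.
The plan picks up $26,236 − $2,525 = $23,711.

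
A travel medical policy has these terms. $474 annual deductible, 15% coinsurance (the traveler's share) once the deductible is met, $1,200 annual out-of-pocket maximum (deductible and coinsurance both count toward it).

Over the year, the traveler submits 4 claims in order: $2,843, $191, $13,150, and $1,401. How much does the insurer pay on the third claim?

$12,808

#1 ($2,843): deductible takes $474, $2,369 remains; coinsurance $2,369 × 15% = $355.35. Traveler owes $829.35 (running OOP $829.35). Plan pays $2,843 − $829.35 = $2,013.65.
#2 ($191): deductible met; 15% of $191 = $28.65. Traveler owes $28.65 (running OOP $858). Plan pays $191 − $28.65 = $162.35.
#3 ($13,150): deductible met; 15% of $13,150 = $1,972.50. That would push OOP to $2,830.50, over the $1,200 cap, so traveler pays $1,200 − $858 = $342. Plan pays $13,150 − $342 = $12,808.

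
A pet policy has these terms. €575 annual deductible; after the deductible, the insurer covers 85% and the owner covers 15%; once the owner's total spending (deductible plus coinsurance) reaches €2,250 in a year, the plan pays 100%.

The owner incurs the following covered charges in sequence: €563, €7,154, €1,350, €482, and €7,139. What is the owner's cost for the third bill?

€202.50

Claim 1 — €563: entire amount goes to the deductible. Cost to owner: €563. OOP to date €563.
Claim 2 — €7,154: deductible takes €12, €7,142 remains; owner's 15% is €1,071.30. Owner pays €1,083.30; OOP now €1,646.30.
Claim 3 — €1,350: deductible already satisfied, so owner's share is 15% × €1,350 = €202.50. Cost to owner: €202.50. OOP to date €1,848.80.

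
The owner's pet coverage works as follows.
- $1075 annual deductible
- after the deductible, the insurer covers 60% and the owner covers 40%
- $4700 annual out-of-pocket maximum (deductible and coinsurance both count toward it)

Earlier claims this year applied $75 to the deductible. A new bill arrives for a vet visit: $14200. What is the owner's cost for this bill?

Remaining deductible: $1075 − $75 = $1000.
After the $1000 deductible portion, $14200 − $1000 = $13200 is subject to coinsurance.
Coinsurance: $13200 × 40% = $5280.
Owner responsibility before any cap: $1000 + $5280 = $6280.
Year-to-date out-of-pocket would reach $75 + $6280 = $6355, above the $4700 maximum, so the owner pays only $4700 − $75 = $4625.

$4625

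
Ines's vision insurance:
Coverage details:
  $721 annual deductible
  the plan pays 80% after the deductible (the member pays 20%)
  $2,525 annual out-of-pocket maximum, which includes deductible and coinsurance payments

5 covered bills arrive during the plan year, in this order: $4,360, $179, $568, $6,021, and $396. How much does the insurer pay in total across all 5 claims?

Bill 1, $4,360: $721 finishes the deductible; $3,639 goes to coinsurance; member's 20% is $727.80. Cost to member: $1,448.80. OOP to date $1,448.80. Insurer: $4,360 − $1,448.80 = $2,911.20.
Bill 2, $179: 20% coinsurance on $179 = $35.80. Member pays $35.80; OOP now $1,484.60. Plan pays $179 − $35.80 = $143.20.
Bill 3, $568: 20% coinsurance on $568 = $113.60. Member owes $113.60 (running OOP $1,598.20). Insurer: $568 − $113.60 = $454.40.
Bill 4, $6,021: deductible met; 20% of $6,021 = $1,204.20. That would push OOP to $2,802.40, over the $2,525 cap, so member pays $2,525 − $1,598.20 = $926.80. Insurer: $6,021 − $926.80 = $5,094.20.
Bill 5, $396: 20% coinsurance on $396 = $79.20. Adding that to $2,525 gives $2,604.20, past the $2,525 cap; member pays only $2,525 − $2,525 = $0. Insurer: $396 − $0 = $396.
Insurer total: $2,911.20 + $143.20 + $454.40 + $5,094.20 + $396 = $8,999.

$8,999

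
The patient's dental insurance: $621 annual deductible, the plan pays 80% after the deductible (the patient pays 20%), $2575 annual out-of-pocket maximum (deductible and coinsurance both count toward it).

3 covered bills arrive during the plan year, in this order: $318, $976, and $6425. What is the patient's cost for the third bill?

Claim 1 ($318): fully absorbed by the deductible. Patient owes $318 (running OOP $318).
Claim 2 ($976): $303 to deductible, leaving $673; 20% of $673 = $134.60. Cost to patient: $437.60. OOP to date $755.60.
Claim 3 ($6425): 20% coinsurance on $6425 = $1285. Cost to patient: $1285. OOP to date $2040.60.

$1285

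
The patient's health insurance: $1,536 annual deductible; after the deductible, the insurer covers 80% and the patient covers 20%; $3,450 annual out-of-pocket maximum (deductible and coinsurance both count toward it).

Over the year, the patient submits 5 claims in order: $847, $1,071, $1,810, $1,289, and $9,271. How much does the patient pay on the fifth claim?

$1,217.80

Claim 1 ($847): entire amount goes to the deductible. Patient owes $847 (running OOP $847).
Claim 2 ($1,071): $689 finishes the deductible; $382 goes to coinsurance; 20% of $382 = $76.40. Patient pays $765.40; OOP now $1,612.40.
Claim 3 ($1,810): 20% coinsurance on $1,810 = $362. Cost to patient: $362. OOP to date $1,974.40.
Claim 4 ($1,289): deductible already satisfied, so patient's share is 20% × $1,289 = $257.80. Cost to patient: $257.80. OOP to date $2,232.20.
Claim 5 ($9,271): 20% coinsurance on $9,271 = $1,854.20. That would push OOP to $4,086.40, over the $3,450 cap, so patient pays $3,450 − $2,232.20 = $1,217.80.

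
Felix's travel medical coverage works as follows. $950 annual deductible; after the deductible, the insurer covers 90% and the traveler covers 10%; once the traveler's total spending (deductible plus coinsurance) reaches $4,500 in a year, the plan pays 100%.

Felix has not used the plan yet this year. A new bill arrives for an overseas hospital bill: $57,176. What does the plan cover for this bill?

$52,676

Deductible not yet touched, so the first $950 of the bill goes to the deductible.
The remaining $56,226 (= $57,176 − $950) moves to coinsurance.
Coinsurance: $56,226 × 10% = $5,622.60.
That puts the traveler's cost at $950 + $5,622.60 = $6,572.60 before any cap.
Year-to-date out-of-pocket would reach $0 + $6,572.60 = $6,572.60, above the $4,500 maximum, so the traveler pays only $4,500 − $0 = $4,500.
Insurer pays the balance: $57,176 − $4,500 = $52,676.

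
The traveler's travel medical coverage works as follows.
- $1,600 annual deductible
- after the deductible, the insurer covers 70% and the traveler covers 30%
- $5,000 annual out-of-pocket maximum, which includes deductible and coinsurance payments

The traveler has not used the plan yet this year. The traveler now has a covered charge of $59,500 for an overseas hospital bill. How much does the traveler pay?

The full $1,600 deductible is still open; $1,600 of this bill applies to it.
The remaining $57,900 (= $59,500 − $1,600) moves to coinsurance.
Coinsurance: $57,900 × 30% = $17,370.
Traveler responsibility before any cap: $1,600 + $17,370 = $18,970.
Adding $18,970 to the $0 already spent would give $18,970, which exceeds the $5,000 cap; the traveler pays just $5,000 − $0 = $5,000.

$5,000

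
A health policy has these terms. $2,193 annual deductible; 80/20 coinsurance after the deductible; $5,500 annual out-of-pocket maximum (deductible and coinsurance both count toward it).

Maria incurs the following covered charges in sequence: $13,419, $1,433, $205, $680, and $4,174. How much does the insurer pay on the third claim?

Bill 1, $13,419: $2,193 finishes the deductible; $11,226 goes to coinsurance; patient's 20% is $2,245.20. Patient owes $4,438.20 (running OOP $4,438.20). Plan pays $13,419 − $4,438.20 = $8,980.80.
Bill 2, $1,433: deductible met; 20% of $1,433 = $286.60. Cost to patient: $286.60. OOP to date $4,724.80. Plan pays $1,433 − $286.60 = $1,146.40.
Bill 3, $205: 20% coinsurance on $205 = $41. Cost to patient: $41. OOP to date $4,765.80. Plan pays $205 − $41 = $164.

$164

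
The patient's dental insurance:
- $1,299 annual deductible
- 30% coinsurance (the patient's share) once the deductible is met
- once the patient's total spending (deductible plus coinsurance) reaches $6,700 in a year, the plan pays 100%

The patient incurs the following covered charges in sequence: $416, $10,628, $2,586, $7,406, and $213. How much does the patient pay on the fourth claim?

$1,701.70

Claim 1 ($416): fully absorbed by the deductible. Patient owes $416 (running OOP $416).
Claim 2 ($10,628): $883 finishes the deductible; $9,745 goes to coinsurance; patient's 30% is $2,923.50. Patient owes $3,806.50 (running OOP $4,222.50).
Claim 3 ($2,586): deductible already satisfied, so patient's share is 30% × $2,586 = $775.80. Patient owes $775.80 (running OOP $4,998.30).
Claim 4 ($7,406): 30% coinsurance on $7,406 = $2,221.80. OOP would hit $7,220.10 > $6,700, so the cap limits the patient to $6,700 − $4,998.30 = $1,701.70.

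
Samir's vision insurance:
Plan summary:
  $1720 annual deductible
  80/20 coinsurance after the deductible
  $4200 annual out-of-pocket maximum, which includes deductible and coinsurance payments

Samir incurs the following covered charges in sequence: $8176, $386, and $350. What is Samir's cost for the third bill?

$70

Claim 1 ($8176): deductible takes $1720, $6456 remains; 20% of $6456 = $1291.20. Cost to member: $3011.20. OOP to date $3011.20.
Claim 2 ($386): deductible met; 20% of $386 = $77.20. Member pays $77.20; OOP now $3088.40.
Claim 3 ($350): deductible already satisfied, so member's share is 20% × $350 = $70. Cost to member: $70. OOP to date $3158.40.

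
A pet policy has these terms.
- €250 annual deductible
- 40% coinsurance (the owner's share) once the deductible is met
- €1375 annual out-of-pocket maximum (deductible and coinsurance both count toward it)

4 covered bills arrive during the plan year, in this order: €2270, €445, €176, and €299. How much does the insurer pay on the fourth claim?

€230.40

Claim 1 (€2270): €250 to deductible, leaving €2020; coinsurance €2020 × 40% = €808. Cost to owner: €1058. OOP to date €1058. Insurer: €2270 − €1058 = €1212.
Claim 2 (€445): 40% coinsurance on €445 = €178. Cost to owner: €178. OOP to date €1236. Insurer: €445 − €178 = €267.
Claim 3 (€176): 40% coinsurance on €176 = €70.40. Cost to owner: €70.40. OOP to date €1306.40. Plan pays €176 − €70.40 = €105.60.
Claim 4 (€299): deductible met; 40% of €299 = €119.60. OOP would hit €1426 > €1375, so the cap limits the owner to €1375 − €1306.40 = €68.60. Insurer: €299 − €68.60 = €230.40.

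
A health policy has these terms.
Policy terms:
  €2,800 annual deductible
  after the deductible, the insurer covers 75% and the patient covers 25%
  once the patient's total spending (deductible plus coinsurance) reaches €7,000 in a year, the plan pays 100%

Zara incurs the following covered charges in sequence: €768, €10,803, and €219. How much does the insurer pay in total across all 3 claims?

Bill 1, €768: entire amount goes to the deductible. Cost to patient: €768. OOP to date €768. Insurer: €768 − €768 = €0.
Bill 2, €10,803: deductible takes €2,032, €8,771 remains; patient's 25% is €2,192.75. Patient pays €4,224.75; OOP now €4,992.75. Insurer: €10,803 − €4,224.75 = €6,578.25.
Bill 3, €219: deductible already satisfied, so patient's share is 25% × €219 = €54.75. Patient pays €54.75; OOP now €5,047.50. Insurer: €219 − €54.75 = €164.25.
Insurer total: €0 + €6,578.25 + €164.25 = €6,742.50.

€6,742.50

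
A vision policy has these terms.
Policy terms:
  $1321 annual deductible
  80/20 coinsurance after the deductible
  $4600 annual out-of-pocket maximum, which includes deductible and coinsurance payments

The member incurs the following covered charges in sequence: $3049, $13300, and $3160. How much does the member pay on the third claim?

Claim 1 — $3049: $1321 finishes the deductible; $1728 goes to coinsurance; 20% of $1728 = $345.60. Cost to member: $1666.60. OOP to date $1666.60.
Claim 2 — $13300: 20% coinsurance on $13300 = $2660. Member owes $2660 (running OOP $4326.60).
Claim 3 — $3160: deductible already satisfied, so member's share is 20% × $3160 = $632. Adding that to $4326.60 gives $4958.60, past the $4600 cap; member pays only $4600 − $4326.60 = $273.40.

$273.40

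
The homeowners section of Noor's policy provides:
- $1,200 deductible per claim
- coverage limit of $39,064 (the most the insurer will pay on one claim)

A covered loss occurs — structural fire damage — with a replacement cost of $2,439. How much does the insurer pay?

$1,239

After the deductible, $2,439 − $1,200 = $1,239 remains.
$1,239 ≤ $39,064, so the limit doesn't bind; insurer pays $1,239.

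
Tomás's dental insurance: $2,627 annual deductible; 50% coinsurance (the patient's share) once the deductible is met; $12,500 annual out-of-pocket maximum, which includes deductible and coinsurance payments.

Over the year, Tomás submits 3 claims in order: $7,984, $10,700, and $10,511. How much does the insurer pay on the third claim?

#1 ($7,984): deductible takes $2,627, $5,357 remains; coinsurance $5,357 × 50% = $2,678.50. Patient owes $5,305.50 (running OOP $5,305.50). Plan pays $7,984 − $5,305.50 = $2,678.50.
#2 ($10,700): deductible met; 50% of $10,700 = $5,350. Patient pays $5,350; OOP now $10,655.50. Insurer: $10,700 − $5,350 = $5,350.
#3 ($10,511): deductible already satisfied, so patient's share is 50% × $10,511 = $5,255.50. That would push OOP to $15,911, over the $12,500 cap, so patient pays $12,500 − $10,655.50 = $1,844.50. Insurer: $10,511 − $1,844.50 = $8,666.50.

$8,666.50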